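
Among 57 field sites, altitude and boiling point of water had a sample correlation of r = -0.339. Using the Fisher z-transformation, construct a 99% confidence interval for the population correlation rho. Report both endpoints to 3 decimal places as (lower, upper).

(-0.607, -0.002)

z_r = atanh(-0.339) = -0.352962;  SE = 1/√(n−3) = 1/√54 = 0.136083
z-limits: -0.352962 ± 2.576·0.136083 = -0.352962 ± 0.350550 = [-0.703512, -0.002412]
ρ-limits: (tanh -0.703512, tanh -0.002412) = (-0.607, -0.002)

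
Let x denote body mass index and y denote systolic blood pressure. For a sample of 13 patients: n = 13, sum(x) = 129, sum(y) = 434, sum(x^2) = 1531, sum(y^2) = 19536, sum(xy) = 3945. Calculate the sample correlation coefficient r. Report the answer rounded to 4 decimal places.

-0.3213

S_xy = nΣxy − ΣxΣy = 13·3945 − 129·434 = 51285 − 55986 = -4701
S_xx = nΣx² − (Σx)² = 13·1531 − 129² = 19903 − 16641 = 3262
S_yy = nΣy² − (Σy)² = 13·19536 − 434² = 253968 − 188356 = 65612
r = S_xy / √(S_xx·S_yy) = -4701 / √(3262·65612) = -4701 / √214026344 = -4701 / 14629.6392 = -0.3213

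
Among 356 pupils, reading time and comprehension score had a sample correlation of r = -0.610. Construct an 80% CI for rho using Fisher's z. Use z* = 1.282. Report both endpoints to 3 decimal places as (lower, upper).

Fisher z: z_r = atanh(r) = ½·ln((1+(-0.610))/(1−(-0.610))) = -0.708921
SE(z) = 1/√(n−3) = 1/√353 = 0.053225
80% ⇒ z* = 1.282; margin = 1.282·0.053225 = 0.068234
CI on z-scale: (-0.777155, -0.640687)
Back-transform: tanh(-0.777155) = -0.651071, tanh(-0.640687) = -0.565367

(-0.651, -0.565)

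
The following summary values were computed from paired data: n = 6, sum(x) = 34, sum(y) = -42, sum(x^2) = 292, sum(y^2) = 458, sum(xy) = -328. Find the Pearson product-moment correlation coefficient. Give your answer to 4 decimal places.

S_xy = nΣxy − ΣxΣy = 6·(-328) − 34·(-42) = -1968 − (-1428) = -540
S_xx = nΣx² − (Σx)² = 6·292 − 34² = 1752 − 1156 = 596
S_yy = nΣy² − (Σy)² = 6·458 − (-42)² = 2748 − 1764 = 984
r = S_xy / √(S_xx·S_yy) = -540 / √(596·984) = -540 / √586464 = -540 / 765.8094 = -0.7051

-0.7051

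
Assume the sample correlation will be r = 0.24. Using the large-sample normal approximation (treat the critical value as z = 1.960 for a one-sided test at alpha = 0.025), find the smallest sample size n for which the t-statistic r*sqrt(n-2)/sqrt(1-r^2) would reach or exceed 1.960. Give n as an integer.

Need r·√(n−2)/√(1−r²) ≥ 1.960
√(n−2) ≥ 1.960·√(1−0.0576) / 0.24 = 1.960·0.970773 / 0.24 = 7.9280
n−2 ≥ 62.8532  ⇒  n ≥ 64.8532
Smallest integer n = 65

65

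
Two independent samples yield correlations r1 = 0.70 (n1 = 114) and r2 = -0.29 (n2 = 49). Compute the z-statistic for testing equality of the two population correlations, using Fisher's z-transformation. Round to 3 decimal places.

z1 = atanh(0.70) = 0.867301,  z2 = atanh(-0.29) = -0.298566
SE = √(1/(n1−3) + 1/(n2−3)) = √(1/111 + 1/46) = √(0.0090090 + 0.0217391) = √0.0307481 = 0.175351
z = (z1 − z2)/SE = (0.867301 − (-0.298566)) / 0.175351 = 1.165867 / 0.175351 = 6.649

6.649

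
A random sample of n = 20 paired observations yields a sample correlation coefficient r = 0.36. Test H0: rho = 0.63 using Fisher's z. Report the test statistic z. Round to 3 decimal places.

-1.503

z_r = atanh(0.36) = 0.376886,  z_0 = atanh(0.63) = 0.741416
SE = 1/√(n−3) = 1/√17 = 0.242536
z = (z_r − z_0)/SE = (0.376886 − 0.741416) / 0.242536 = -0.364530 / 0.242536 = -1.503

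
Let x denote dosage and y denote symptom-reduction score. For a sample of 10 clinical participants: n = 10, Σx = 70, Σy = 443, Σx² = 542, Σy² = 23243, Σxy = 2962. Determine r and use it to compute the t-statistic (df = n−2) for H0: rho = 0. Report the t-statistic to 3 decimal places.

-0.957

S_xy = nΣxy − ΣxΣy = 10·2962 − 70·443 = 29620 − 31010 = -1390
S_xx = nΣx² − (Σx)² = 10·542 − 70² = 5420 − 4900 = 520
S_yy = nΣy² − (Σy)² = 10·23243 − 443² = 232430 − 196249 = 36181
r = S_xy / √(S_xx·S_yy) = -1390 / √(520·36181) = -1390 / √18814120 = -1390 / 4337.5246 = -0.3205
t = r·√(n−2)/√(1−r²) = -0.3205·√8 / √(1−0.102720) = -0.906511 / 0.947249 = -0.957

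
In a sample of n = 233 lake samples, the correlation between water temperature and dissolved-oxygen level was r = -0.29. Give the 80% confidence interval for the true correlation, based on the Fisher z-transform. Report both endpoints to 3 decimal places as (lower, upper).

(-0.365, -0.211)

z_r = atanh(-0.29) = -0.298566;  SE = 1/√(n−3) = 1/√230 = 0.065938
z-limits: -0.298566 ± 1.282·0.065938 = -0.298566 ± 0.084533 = [-0.383099, -0.214033]
ρ-limits: (tanh -0.383099, tanh -0.214033) = (-0.365, -0.211)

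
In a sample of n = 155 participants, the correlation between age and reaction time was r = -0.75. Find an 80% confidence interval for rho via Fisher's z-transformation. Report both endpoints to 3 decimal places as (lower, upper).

(-0.792, -0.701)

Fisher z: z_r = atanh(r) = ½·ln((1+(-0.75))/(1−(-0.75))) = -0.972955
SE(z) = 1/√(n−3) = 1/√152 = 0.081111
80% ⇒ z* = 1.282; margin = 1.282·0.081111 = 0.103984
CI on z-scale: (-1.076939, -0.868971)
Back-transform: tanh(-1.076939) = -0.792061, tanh(-0.868971) = -0.700851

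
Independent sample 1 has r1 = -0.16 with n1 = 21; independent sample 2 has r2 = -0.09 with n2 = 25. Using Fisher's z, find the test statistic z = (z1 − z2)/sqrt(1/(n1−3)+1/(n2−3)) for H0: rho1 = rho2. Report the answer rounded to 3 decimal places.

-0.224

Fisher z-transforms: z1 = atanh(-0.16) = -0.161387, z2 = atanh(-0.09) = -0.090244; difference d = -0.071143
Var(d) = 1/18 + 1/22 = 0.0555556 + 0.0454545 = 0.1010101
z = d/√Var(d) = -0.071143 / √0.1010101 = -0.071143 / 0.317821 = -0.224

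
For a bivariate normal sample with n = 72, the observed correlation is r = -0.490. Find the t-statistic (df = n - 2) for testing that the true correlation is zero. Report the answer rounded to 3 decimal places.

-4.703

1 − r² = 1 − 0.240100 = 0.759900;  √(1−r²) = 0.871722
√(n−2) = √70 = 8.366600
t = r·√(n−2)/√(1−r²) = -0.490 · 8.366600 / 0.871722 = -4.703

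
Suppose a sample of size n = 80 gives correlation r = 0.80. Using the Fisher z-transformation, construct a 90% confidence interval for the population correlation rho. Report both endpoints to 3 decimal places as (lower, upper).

Fisher z: z_r = atanh(r) = ½·ln((1+0.80)/(1−0.80)) = 1.098612
SE(z) = 1/√(n−3) = 1/√77 = 0.113961
90% ⇒ z* = 1.645; margin = 1.645·0.113961 = 0.187466
CI on z-scale: (0.911146, 1.286078)
Back-transform: tanh(0.911146) = 0.721682, tanh(1.286078) = 0.858096

(0.722, 0.858)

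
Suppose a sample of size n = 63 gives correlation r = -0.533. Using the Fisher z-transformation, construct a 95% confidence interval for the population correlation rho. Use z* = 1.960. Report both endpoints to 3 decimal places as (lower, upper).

(-0.690, -0.329)

z_r = atanh(-0.533) = -0.594326;  SE = 1/√(n−3) = 1/√60 = 0.129099
z-limits: -0.594326 ± 1.960·0.129099 = -0.594326 ± 0.253034 = [-0.847360, -0.341292]
ρ-limits: (tanh -0.847360, tanh -0.341292) = (-0.690, -0.329)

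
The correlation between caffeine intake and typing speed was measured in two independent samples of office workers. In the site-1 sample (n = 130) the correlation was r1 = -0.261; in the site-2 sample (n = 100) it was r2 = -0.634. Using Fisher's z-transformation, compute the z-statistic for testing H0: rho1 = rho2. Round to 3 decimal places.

3.566

z1 = atanh(-0.261) = -0.267181,  z2 = atanh(-0.634) = -0.748076
SE = √(1/(n1−3) + 1/(n2−3)) = √(1/127 + 1/97) = √(0.0078740 + 0.0103093) = √0.0181833 = 0.134845
z = (z1 − z2)/SE = (-0.267181 − (-0.748076)) / 0.134845 = 0.480895 / 0.134845 = 3.566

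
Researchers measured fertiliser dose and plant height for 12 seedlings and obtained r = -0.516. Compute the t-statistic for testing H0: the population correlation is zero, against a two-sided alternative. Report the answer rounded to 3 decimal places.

t = r·√(n−2) / √(1−r²) with r = -0.516, n = 12
  = -0.516·√10 / √(1 − 0.266256)
  = -0.516·3.162278 / 0.856589
  = -1.631735 / 0.856589 = -1.905

-1.905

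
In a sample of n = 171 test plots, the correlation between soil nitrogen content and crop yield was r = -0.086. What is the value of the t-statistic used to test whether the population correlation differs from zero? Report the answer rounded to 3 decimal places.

-1.122

1 − r² = 1 − 0.007396 = 0.992604;  √(1−r²) = 0.996295
√(n−2) = √169 = 13.000000
t = r·√(n−2)/√(1−r²) = -0.086 · 13.000000 / 0.996295 = -1.122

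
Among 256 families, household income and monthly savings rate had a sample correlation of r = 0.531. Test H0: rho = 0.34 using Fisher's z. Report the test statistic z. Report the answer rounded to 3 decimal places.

3.777

z_r = atanh(0.531) = 0.591537,  z_0 = atanh(0.34) = 0.354093
SE = 1/√(n−3) = 1/√253 = 0.062869
z = (z_r − z_0)/SE = (0.591537 − 0.354093) / 0.062869 = 0.237444 / 0.062869 = 3.777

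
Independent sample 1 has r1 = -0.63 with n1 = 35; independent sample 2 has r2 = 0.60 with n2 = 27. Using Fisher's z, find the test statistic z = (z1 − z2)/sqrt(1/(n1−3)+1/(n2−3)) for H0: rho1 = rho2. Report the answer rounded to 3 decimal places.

Fisher z-transforms: z1 = atanh(-0.63) = -0.741416, z2 = atanh(0.60) = 0.693147; difference d = -1.434563
Var(d) = 1/32 + 1/24 = 0.0312500 + 0.0416667 = 0.0729167
z = d/√Var(d) = -1.434563 / √0.0729167 = -1.434563 / 0.270031 = -5.313

-5.313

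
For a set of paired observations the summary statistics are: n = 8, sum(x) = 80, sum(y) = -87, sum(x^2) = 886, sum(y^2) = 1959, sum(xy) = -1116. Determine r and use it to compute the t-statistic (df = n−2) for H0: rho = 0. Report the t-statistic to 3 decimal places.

-3.695

Numerator: nΣxy − (Σx)(Σy) = 8·(-1116) − (80)(-87) = -1968
Denominator: √[(nΣx²−(Σx)²)(nΣy²−(Σy)²)]
  nΣx²−(Σx)² = 8·886 − 6400 = 688;  nΣy²−(Σy)² = 8·1959 − 7569 = 8103
  √(688·8103) = √5574864 = 2361.1150
r = -1968 / 2361.1150 = -0.8335
t = r·√(n−2)/√(1−r²) = -0.8335·√6 / √(1−0.694722) = -2.041650 / 0.552520 = -3.695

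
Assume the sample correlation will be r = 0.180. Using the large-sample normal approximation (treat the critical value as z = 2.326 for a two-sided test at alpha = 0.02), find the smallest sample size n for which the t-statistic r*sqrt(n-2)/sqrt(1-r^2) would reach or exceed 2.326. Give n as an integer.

Need r·√(n−2)/√(1−r²) ≥ 2.326
√(n−2) ≥ 2.326·√(1−0.032400) / 0.180 = 2.326·0.983667 / 0.180 = 12.7112
n−2 ≥ 161.5746  ⇒  n ≥ 163.5746
Smallest integer n = 164

164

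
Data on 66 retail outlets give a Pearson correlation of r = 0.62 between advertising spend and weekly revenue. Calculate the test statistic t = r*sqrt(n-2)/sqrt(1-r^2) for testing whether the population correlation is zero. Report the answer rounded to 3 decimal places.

1 − r² = 1 − 0.3844 = 0.6156;  √(1−r²) = 0.784602
√(n−2) = √64 = 8.000000
t = r·√(n−2)/√(1−r²) = 0.62 · 8.000000 / 0.784602 = 6.322

6.322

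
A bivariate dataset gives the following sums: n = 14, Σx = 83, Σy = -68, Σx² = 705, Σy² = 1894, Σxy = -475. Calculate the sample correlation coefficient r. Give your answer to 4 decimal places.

Numerator: nΣxy − (Σx)(Σy) = 14·(-475) − (83)(-68) = -1006
Denominator: √[(nΣx²−(Σx)²)(nΣy²−(Σy)²)]
  nΣx²−(Σx)² = 14·705 − 6889 = 2981;  nΣy²−(Σy)² = 14·1894 − 4624 = 21892
  √(2981·21892) = √65260052 = 8078.3694
r = -1006 / 8078.3694 = -0.1245

-0.1245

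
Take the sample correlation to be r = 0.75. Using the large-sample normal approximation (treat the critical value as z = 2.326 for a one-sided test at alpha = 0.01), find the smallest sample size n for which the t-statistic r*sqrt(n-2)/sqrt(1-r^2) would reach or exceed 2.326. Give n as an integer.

Need r·√(n−2)/√(1−r²) ≥ 2.326
√(n−2) ≥ 2.326·√(1−0.5625) / 0.75 = 2.326·0.661438 / 0.75 = 2.0513
n−2 ≥ 4.2078  ⇒  n ≥ 6.2078
Smallest integer n = 7

7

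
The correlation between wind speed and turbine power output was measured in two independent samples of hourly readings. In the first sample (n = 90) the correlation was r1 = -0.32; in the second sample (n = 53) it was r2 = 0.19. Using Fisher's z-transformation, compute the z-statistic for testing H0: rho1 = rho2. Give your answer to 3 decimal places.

Fisher z-transforms: z1 = atanh(-0.32) = -0.331647, z2 = atanh(0.19) = 0.192337; difference d = -0.523984
Var(d) = 1/87 + 1/50 = 0.0114943 + 0.0200000 = 0.0314943
z = d/√Var(d) = -0.523984 / √0.0314943 = -0.523984 / 0.177466 = -2.953

-2.953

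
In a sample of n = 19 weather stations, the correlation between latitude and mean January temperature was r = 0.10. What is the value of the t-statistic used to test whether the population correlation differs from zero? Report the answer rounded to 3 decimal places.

0.414

t = r·√(n−2) / √(1−r²) with r = 0.10, n = 19
  = 0.10·√17 / √(1 − 0.0100)
  = 0.10·4.123106 / 0.994987
  = 0.412311 / 0.994987 = 0.414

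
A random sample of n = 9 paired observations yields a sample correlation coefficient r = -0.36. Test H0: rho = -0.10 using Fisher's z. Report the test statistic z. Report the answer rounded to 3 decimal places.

-0.677

z_r = atanh(-0.36) = -0.376886,  z_0 = atanh(-0.10) = -0.100335
SE = 1/√(n−3) = 1/√6 = 0.408248
z = (z_r − z_0)/SE = (-0.376886 − (-0.100335)) / 0.408248 = -0.276551 / 0.408248 = -0.677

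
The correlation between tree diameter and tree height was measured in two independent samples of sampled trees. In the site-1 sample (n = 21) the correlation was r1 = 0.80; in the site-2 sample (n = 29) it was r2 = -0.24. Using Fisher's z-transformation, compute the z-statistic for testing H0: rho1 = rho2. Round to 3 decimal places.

4.381

Fisher z-transforms: z1 = atanh(0.80) = 1.098612, z2 = atanh(-0.24) = -0.244774; difference d = 1.343386
Var(d) = 1/18 + 1/26 = 0.0555556 + 0.0384615 = 0.0940171
z = d/√Var(d) = 1.343386 / √0.0940171 = 1.343386 / 0.306622 = 4.381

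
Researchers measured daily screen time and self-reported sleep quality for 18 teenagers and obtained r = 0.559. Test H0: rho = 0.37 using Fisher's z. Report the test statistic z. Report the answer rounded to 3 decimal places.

Fisher z: atanh(0.559) = 0.631377, atanh(0.37) = 0.388423
z = (z_r − z_0)·√(n−3) = (0.631377 − 0.388423)·√15 = 0.242954 · 3.872983 = 0.941

0.941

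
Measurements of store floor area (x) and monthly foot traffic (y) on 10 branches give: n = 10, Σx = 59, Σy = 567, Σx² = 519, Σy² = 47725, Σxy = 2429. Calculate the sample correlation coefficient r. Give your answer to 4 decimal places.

-0.5616

Numerator: nΣxy − (Σx)(Σy) = 10·2429 − (59)(567) = -9163
Denominator: √[(nΣx²−(Σx)²)(nΣy²−(Σy)²)]
  nΣx²−(Σx)² = 10·519 − 3481 = 1709;  nΣy²−(Σy)² = 10·47725 − 321489 = 155761
  √(1709·155761) = √266195549 = 16315.5003
r = -9163 / 16315.5003 = -0.5616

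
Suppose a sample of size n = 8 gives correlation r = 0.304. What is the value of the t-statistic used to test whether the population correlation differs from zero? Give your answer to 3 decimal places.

0.782

1 − r² = 1 − 0.092416 = 0.907584;  √(1−r²) = 0.952672
√(n−2) = √6 = 2.449490
t = r·√(n−2)/√(1−r²) = 0.304 · 2.449490 / 0.952672 = 0.782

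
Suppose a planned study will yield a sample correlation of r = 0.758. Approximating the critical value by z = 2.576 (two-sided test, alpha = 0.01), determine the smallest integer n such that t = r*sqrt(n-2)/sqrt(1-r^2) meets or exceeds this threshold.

Need r·√(n−2)/√(1−r²) ≥ 2.576
√(n−2) ≥ 2.576·√(1−0.574564) / 0.758 = 2.576·0.652255 / 0.758 = 2.2166
n−2 ≥ 4.9133  ⇒  n ≥ 6.9133
Smallest integer n = 7

7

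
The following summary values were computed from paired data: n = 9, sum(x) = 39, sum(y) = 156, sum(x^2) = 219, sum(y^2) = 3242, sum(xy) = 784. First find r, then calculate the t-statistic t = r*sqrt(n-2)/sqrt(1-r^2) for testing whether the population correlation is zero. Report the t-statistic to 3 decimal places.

Numerator: nΣxy − (Σx)(Σy) = 9·784 − (39)(156) = 972
Denominator: √[(nΣx²−(Σx)²)(nΣy²−(Σy)²)]
  nΣx²−(Σx)² = 9·219 − 1521 = 450;  nΣy²−(Σy)² = 9·3242 − 24336 = 4842
  √(450·4842) = √2178900 = 1476.1098
r = 972 / 1476.1098 = 0.6585
t = r·√(n−2)/√(1−r²) = 0.6585·√7 / √(1−0.433622) = 1.742227 / 0.752581 = 2.315

2.315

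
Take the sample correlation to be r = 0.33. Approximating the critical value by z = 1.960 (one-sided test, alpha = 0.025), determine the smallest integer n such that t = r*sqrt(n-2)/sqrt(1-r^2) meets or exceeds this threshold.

34

Need r·√(n−2)/√(1−r²) ≥ 1.960
√(n−2) ≥ 1.960·√(1−0.1089) / 0.33 = 1.960·0.943981 / 0.33 = 5.6067
n−2 ≥ 31.4351  ⇒  n ≥ 33.4351
Smallest integer n = 34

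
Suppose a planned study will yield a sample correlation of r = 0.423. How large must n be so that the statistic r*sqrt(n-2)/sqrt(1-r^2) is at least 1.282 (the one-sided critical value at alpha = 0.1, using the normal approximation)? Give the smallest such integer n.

10

r√(n−2)/√(1−r²) ≥ 1.282  ⇔  n−2 ≥ (1.282)²·(1−r²)/r²
(1−r²)/r² = (1−0.178929)/0.178929 = 4.5888
n ≥ 2 + 1.643524·4.5888 = 2 + 7.5418 = 9.5418
⌈9.5418⌉ = 10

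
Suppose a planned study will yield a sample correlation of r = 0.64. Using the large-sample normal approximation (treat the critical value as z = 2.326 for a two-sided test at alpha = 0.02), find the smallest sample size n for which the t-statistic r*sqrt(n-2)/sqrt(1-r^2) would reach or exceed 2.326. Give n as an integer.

Need r·√(n−2)/√(1−r²) ≥ 2.326
√(n−2) ≥ 2.326·√(1−0.4096) / 0.64 = 2.326·0.768375 / 0.64 = 2.7926
n−2 ≥ 7.7986  ⇒  n ≥ 9.7986
Smallest integer n = 10

10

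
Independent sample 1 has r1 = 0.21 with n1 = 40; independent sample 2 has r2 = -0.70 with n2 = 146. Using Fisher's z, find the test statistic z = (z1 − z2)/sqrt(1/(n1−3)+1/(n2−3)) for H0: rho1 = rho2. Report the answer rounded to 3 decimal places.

Fisher z-transforms: z1 = atanh(0.21) = 0.213171, z2 = atanh(-0.70) = -0.867301; difference d = 1.080472
Var(d) = 1/37 + 1/143 = 0.0270270 + 0.0069930 = 0.0340200
z = d/√Var(d) = 1.080472 / √0.0340200 = 1.080472 / 0.184445 = 5.858

5.858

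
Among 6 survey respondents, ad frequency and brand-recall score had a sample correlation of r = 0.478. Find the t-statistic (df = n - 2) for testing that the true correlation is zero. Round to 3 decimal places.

t = r·√(n−2) / √(1−r²) with r = 0.478, n = 6
  = 0.478·√4 / √(1 − 0.228484)
  = 0.478·2.000000 / 0.878360
  = 0.956000 / 0.878360 = 1.088

1.088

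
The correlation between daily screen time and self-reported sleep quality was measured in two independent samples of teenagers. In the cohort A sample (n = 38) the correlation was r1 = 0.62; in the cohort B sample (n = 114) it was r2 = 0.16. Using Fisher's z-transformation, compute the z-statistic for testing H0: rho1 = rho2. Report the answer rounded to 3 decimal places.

Fisher z-transforms: z1 = atanh(0.62) = 0.725005, z2 = atanh(0.16) = 0.161387; difference d = 0.563618
Var(d) = 1/35 + 1/111 = 0.0285714 + 0.0090090 = 0.0375804
z = d/√Var(d) = 0.563618 / √0.0375804 = 0.563618 / 0.193857 = 2.907

2.907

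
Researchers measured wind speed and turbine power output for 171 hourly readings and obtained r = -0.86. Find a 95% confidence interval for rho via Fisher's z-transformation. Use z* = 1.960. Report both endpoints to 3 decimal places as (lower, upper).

Fisher z: z_r = atanh(r) = ½·ln((1+(-0.86))/(1−(-0.86))) = -1.293345
SE(z) = 1/√(n−3) = 1/√168 = 0.077152
95% ⇒ z* = 1.960; margin = 1.960·0.077152 = 0.151218
CI on z-scale: (-1.444563, -1.142127)
Back-transform: tanh(-1.444563) = -0.894613, tanh(-1.142127) = -0.815129

(-0.895, -0.815)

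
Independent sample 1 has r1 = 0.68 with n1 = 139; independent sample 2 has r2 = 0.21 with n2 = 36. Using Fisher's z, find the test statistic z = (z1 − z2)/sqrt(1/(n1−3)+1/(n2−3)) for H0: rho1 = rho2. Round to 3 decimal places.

3.174

z1 = atanh(0.68) = 0.829114,  z2 = atanh(0.21) = 0.213171
SE = √(1/(n1−3) + 1/(n2−3)) = √(1/136 + 1/33) = √(0.0073529 + 0.0303030) = √0.0376559 = 0.194051
z = (z1 − z2)/SE = (0.829114 − 0.213171) / 0.194051 = 0.615943 / 0.194051 = 3.174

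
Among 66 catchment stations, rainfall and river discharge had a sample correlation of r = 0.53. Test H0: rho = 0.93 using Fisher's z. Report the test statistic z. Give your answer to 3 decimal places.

Fisher z: atanh(0.53) = 0.590145, atanh(0.93) = 1.658390
z = (z_r − z_0)·√(n−3) = (0.590145 − 1.658390)·√63 = -1.068245 · 7.937254 = -8.479

-8.479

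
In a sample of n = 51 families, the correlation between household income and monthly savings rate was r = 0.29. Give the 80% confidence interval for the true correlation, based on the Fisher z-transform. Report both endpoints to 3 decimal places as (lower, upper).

(0.113, 0.449)

Fisher z: z_r = atanh(r) = ½·ln((1+0.29)/(1−0.29)) = 0.298566
SE(z) = 1/√(n−3) = 1/√48 = 0.144338
80% ⇒ z* = 1.282; margin = 1.282·0.144338 = 0.185041
CI on z-scale: (0.113525, 0.483607)
Back-transform: tanh(0.113525) = 0.113040, tanh(0.483607) = 0.449128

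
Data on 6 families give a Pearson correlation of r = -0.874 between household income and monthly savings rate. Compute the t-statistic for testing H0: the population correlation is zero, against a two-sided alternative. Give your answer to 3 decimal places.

-3.597

t = r·√(n−2) / √(1−r²) with r = -0.874, n = 6
  = -0.874·√4 / √(1 − 0.763876)
  = -0.874·2.000000 / 0.485926
  = -1.748000 / 0.485926 = -3.597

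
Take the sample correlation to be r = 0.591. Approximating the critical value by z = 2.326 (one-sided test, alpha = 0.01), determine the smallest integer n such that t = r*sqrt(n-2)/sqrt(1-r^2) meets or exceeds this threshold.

13

r√(n−2)/√(1−r²) ≥ 2.326  ⇔  n−2 ≥ (2.326)²·(1−r²)/r²
(1−r²)/r² = (1−0.349281)/0.349281 = 1.8630
n ≥ 2 + 5.410276·1.8630 = 2 + 10.0793 = 12.0793
⌈12.0793⌉ = 13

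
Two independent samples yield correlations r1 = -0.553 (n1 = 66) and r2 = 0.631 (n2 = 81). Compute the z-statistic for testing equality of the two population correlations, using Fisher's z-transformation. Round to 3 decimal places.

Fisher z-transforms: z1 = atanh(-0.553) = -0.622693, z2 = atanh(0.631) = 0.743076; difference d = -1.365769
Var(d) = 1/63 + 1/78 = 0.0158730 + 0.0128205 = 0.0286935
z = d/√Var(d) = -1.365769 / √0.0286935 = -1.365769 / 0.169392 = -8.063

-8.063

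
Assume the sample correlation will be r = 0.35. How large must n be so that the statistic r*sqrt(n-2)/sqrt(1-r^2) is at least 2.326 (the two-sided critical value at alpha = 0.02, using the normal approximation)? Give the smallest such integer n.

Need r·√(n−2)/√(1−r²) ≥ 2.326
√(n−2) ≥ 2.326·√(1−0.1225) / 0.35 = 2.326·0.936750 / 0.35 = 6.2254
n−2 ≥ 38.7556  ⇒  n ≥ 40.7556
Smallest integer n = 41

41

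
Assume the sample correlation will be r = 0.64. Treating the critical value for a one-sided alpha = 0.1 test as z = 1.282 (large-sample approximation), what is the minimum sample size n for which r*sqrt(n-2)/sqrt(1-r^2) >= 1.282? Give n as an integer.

5

Need r·√(n−2)/√(1−r²) ≥ 1.282
√(n−2) ≥ 1.282·√(1−0.4096) / 0.64 = 1.282·0.768375 / 0.64 = 1.5392
n−2 ≥ 2.3691  ⇒  n ≥ 4.3691
Smallest integer n = 5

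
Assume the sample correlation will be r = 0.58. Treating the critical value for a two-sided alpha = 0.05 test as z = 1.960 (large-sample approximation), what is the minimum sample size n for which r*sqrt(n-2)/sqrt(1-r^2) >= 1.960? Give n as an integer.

r√(n−2)/√(1−r²) ≥ 1.960  ⇔  n−2 ≥ (1.960)²·(1−r²)/r²
(1−r²)/r² = (1−0.3364)/0.3364 = 1.9727
n ≥ 2 + 3.8416·1.9727 = 2 + 7.5783 = 9.5783
⌈9.5783⌉ = 10

10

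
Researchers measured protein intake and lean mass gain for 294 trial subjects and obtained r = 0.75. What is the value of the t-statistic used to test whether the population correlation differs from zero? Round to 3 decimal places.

t = r·√(n−2) / √(1−r²) with r = 0.75, n = 294
  = 0.75·√292 / √(1 − 0.5625)
  = 0.75·17.088007 / 0.661438
  = 12.816005 / 0.661438 = 19.376

19.376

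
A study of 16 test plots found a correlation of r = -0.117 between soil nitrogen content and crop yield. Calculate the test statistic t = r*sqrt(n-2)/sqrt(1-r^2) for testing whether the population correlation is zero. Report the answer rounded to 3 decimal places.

1 − r² = 1 − 0.013689 = 0.986311;  √(1−r²) = 0.993132
√(n−2) = √14 = 3.741657
t = r·√(n−2)/√(1−r²) = -0.117 · 3.741657 / 0.993132 = -0.441

-0.441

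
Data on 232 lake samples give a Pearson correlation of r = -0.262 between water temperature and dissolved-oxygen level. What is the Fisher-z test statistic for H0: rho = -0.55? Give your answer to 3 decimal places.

5.298

z_r = atanh(-0.262) = -0.268255,  z_0 = atanh(-0.55) = -0.618381
SE = 1/√(n−3) = 1/√229 = 0.066082
z = (z_r − z_0)/SE = (-0.268255 − (-0.618381)) / 0.066082 = 0.350126 / 0.066082 = 5.298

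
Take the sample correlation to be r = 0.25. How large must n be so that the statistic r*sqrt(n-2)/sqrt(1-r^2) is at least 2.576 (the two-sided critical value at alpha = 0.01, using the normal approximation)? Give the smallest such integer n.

Need r·√(n−2)/√(1−r²) ≥ 2.576
√(n−2) ≥ 2.576·√(1−0.0625) / 0.25 = 2.576·0.968246 / 0.25 = 9.9768
n−2 ≥ 99.5365  ⇒  n ≥ 101.5365
Smallest integer n = 102

102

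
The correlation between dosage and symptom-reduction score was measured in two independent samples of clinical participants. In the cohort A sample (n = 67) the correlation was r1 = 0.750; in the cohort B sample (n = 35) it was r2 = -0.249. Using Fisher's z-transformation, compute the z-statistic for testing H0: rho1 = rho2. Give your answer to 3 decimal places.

5.669

Fisher z-transforms: z1 = atanh(0.750) = 0.972955, z2 = atanh(-0.249) = -0.254346; difference d = 1.227301
Var(d) = 1/64 + 1/32 = 0.0156250 + 0.0312500 = 0.0468750
z = d/√Var(d) = 1.227301 / √0.0468750 = 1.227301 / 0.216506 = 5.669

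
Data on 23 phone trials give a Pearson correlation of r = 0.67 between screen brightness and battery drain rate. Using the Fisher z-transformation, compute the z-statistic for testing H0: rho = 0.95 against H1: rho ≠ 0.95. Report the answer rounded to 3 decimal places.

Fisher z: atanh(0.67) = 0.810743, atanh(0.95) = 1.831781
z = (z_r − z_0)·√(n−3) = (0.810743 − 1.831781)·√20 = -1.021038 · 4.472136 = -4.566

-4.566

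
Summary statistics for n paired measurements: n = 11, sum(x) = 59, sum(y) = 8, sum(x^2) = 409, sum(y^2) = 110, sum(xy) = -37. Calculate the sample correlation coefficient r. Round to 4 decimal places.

S_xy = nΣxy − ΣxΣy = 11·(-37) − 59·8 = -407 − 472 = -879
S_xx = nΣx² − (Σx)² = 11·409 − 59² = 4499 − 3481 = 1018
S_yy = nΣy² − (Σy)² = 11·110 − 8² = 1210 − 64 = 1146
r = S_xy / √(S_xx·S_yy) = -879 / √(1018·1146) = -879 / √1166628 = -879 / 1080.1056 = -0.8138

-0.8138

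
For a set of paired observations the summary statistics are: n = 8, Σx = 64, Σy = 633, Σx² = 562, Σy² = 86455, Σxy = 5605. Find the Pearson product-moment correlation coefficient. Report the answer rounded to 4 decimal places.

S_xy = nΣxy − ΣxΣy = 8·5605 − 64·633 = 44840 − 40512 = 4328
S_xx = nΣx² − (Σx)² = 8·562 − 64² = 4496 − 4096 = 400
S_yy = nΣy² − (Σy)² = 8·86455 − 633² = 691640 − 400689 = 290951
r = S_xy / √(S_xx·S_yy) = 4328 / √(400·290951) = 4328 / √116380400 = 4328 / 10787.9748 = 0.4012

0.4012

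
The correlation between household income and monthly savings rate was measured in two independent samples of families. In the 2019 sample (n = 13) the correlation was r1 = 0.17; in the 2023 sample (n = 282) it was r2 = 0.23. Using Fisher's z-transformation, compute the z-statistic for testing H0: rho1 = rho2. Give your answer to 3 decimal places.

Fisher z-transforms: z1 = atanh(0.17) = 0.171667, z2 = atanh(0.23) = 0.234189; difference d = -0.062522
Var(d) = 1/10 + 1/279 = 0.1000000 + 0.0035842 = 0.1035842
z = d/√Var(d) = -0.062522 / √0.1035842 = -0.062522 / 0.321845 = -0.194

-0.194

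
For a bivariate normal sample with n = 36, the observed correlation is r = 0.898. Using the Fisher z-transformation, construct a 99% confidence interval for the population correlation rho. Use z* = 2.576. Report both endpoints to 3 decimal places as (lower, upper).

(0.767, 0.957)

z_r = atanh(0.898) = 1.461792;  SE = 1/√(n−3) = 1/√33 = 0.174078
z-limits: 1.461792 ± 2.576·0.174078 = 1.461792 ± 0.448425 = [1.013367, 1.910217]
ρ-limits: (tanh 1.013367, tanh 1.910217) = (0.767, 0.957)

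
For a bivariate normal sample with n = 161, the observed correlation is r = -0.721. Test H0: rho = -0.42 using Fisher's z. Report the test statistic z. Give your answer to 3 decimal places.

-5.808

z_r = atanh(-0.721) = -0.909725,  z_0 = atanh(-0.42) = -0.447692
SE = 1/√(n−3) = 1/√158 = 0.079556
z = (z_r − z_0)/SE = (-0.909725 − (-0.447692)) / 0.079556 = -0.462033 / 0.079556 = -5.808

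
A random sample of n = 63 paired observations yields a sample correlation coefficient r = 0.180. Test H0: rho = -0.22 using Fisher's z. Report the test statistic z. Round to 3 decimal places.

3.142

Fisher z: atanh(0.180) = 0.181983, atanh(-0.22) = -0.223656
z = (z_r − z_0)·√(n−3) = (0.181983 − (-0.223656))·√60 = 0.405639 · 7.745967 = 3.142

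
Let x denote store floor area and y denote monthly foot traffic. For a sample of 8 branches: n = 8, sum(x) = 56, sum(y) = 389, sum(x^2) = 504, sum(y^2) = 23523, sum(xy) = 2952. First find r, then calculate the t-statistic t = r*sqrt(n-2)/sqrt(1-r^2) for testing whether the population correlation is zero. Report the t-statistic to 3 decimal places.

0.824

S_xy = nΣxy − ΣxΣy = 8·2952 − 56·389 = 23616 − 21784 = 1832
S_xx = nΣx² − (Σx)² = 8·504 − 56² = 4032 − 3136 = 896
S_yy = nΣy² − (Σy)² = 8·23523 − 389² = 188184 − 151321 = 36863
r = S_xy / √(S_xx·S_yy) = 1832 / √(896·36863) = 1832 / √33029248 = 1832 / 5747.1078 = 0.3188
t = r·√(n−2)/√(1−r²) = 0.3188·√6 / √(1−0.101633) = 0.780897 / 0.947822 = 0.824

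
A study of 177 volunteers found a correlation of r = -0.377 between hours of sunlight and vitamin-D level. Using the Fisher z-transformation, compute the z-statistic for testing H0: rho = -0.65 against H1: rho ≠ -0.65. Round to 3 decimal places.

z_r = atanh(-0.377) = -0.396558,  z_0 = atanh(-0.65) = -0.775299
SE = 1/√(n−3) = 1/√174 = 0.075810
z = (z_r − z_0)/SE = (-0.396558 − (-0.775299)) / 0.075810 = 0.378741 / 0.075810 = 4.996

4.996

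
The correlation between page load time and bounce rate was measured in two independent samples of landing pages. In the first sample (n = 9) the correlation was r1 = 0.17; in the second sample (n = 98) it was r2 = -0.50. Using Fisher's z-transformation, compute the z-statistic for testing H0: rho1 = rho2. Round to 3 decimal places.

z1 = atanh(0.17) = 0.171667,  z2 = atanh(-0.50) = -0.549306
SE = √(1/(n1−3) + 1/(n2−3)) = √(1/6 + 1/95) = √(0.1666667 + 0.0105263) = √0.1771930 = 0.420943
z = (z1 − z2)/SE = (0.171667 − (-0.549306)) / 0.420943 = 0.720973 / 0.420943 = 1.713

1.713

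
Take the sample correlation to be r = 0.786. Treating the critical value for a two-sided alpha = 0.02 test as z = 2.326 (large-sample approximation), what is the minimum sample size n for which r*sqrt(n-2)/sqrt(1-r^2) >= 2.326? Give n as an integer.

r√(n−2)/√(1−r²) ≥ 2.326  ⇔  n−2 ≥ (2.326)²·(1−r²)/r²
(1−r²)/r² = (1−0.617796)/0.617796 = 0.6187
n ≥ 2 + 5.410276·0.6187 = 2 + 3.3473 = 5.3473
⌈5.3473⌉ = 6

6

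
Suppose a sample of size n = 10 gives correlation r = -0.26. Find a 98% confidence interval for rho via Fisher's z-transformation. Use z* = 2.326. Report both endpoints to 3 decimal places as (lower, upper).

Fisher z: z_r = atanh(r) = ½·ln((1+(-0.26))/(1−(-0.26))) = -0.266108
SE(z) = 1/√(n−3) = 1/√7 = 0.377964
98% ⇒ z* = 2.326; margin = 2.326·0.377964 = 0.879144
CI on z-scale: (-1.145252, 0.613036)
Back-transform: tanh(-1.145252) = -0.816175, tanh(0.613036) = 0.546261

(-0.816, 0.546)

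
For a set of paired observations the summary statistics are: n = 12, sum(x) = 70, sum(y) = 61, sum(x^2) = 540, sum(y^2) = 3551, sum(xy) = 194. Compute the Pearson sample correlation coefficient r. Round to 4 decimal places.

-0.2477

Numerator: nΣxy − (Σx)(Σy) = 12·194 − (70)(61) = -1942
Denominator: √[(nΣx²−(Σx)²)(nΣy²−(Σy)²)]
  nΣx²−(Σx)² = 12·540 − 4900 = 1580;  nΣy²−(Σy)² = 12·3551 − 3721 = 38891
  √(1580·38891) = √61447780 = 7838.8634
r = -1942 / 7838.8634 = -0.2477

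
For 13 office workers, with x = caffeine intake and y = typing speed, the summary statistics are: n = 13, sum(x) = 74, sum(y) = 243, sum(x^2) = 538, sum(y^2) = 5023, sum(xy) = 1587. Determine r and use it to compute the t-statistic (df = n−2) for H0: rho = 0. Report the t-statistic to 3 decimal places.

5.590

Numerator: nΣxy − (Σx)(Σy) = 13·1587 − (74)(243) = 2649
Denominator: √[(nΣx²−(Σx)²)(nΣy²−(Σy)²)]
  nΣx²−(Σx)² = 13·538 − 5476 = 1518;  nΣy²−(Σy)² = 13·5023 − 59049 = 6250
  √(1518·6250) = √9487500 = 3080.1786
r = 2649 / 3080.1786 = 0.8600
t = r·√(n−2)/√(1−r²) = 0.8600·√11 / √(1−0.739600) = 2.852297 / 0.510294 = 5.590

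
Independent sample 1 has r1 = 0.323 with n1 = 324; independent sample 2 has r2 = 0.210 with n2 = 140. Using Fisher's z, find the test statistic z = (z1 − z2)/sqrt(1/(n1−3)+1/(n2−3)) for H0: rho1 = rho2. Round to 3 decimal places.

Fisher z-transforms: z1 = atanh(0.323) = 0.334993, z2 = atanh(0.210) = 0.213171; difference d = 0.121822
Var(d) = 1/321 + 1/137 = 0.0031153 + 0.0072993 = 0.0104146
z = d/√Var(d) = 0.121822 / √0.0104146 = 0.121822 / 0.102052 = 1.194

1.194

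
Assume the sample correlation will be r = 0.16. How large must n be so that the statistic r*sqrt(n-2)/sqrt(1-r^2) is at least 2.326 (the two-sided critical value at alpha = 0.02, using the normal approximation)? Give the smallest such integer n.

r√(n−2)/√(1−r²) ≥ 2.326  ⇔  n−2 ≥ (2.326)²·(1−r²)/r²
(1−r²)/r² = (1−0.0256)/0.0256 = 38.0625
n ≥ 2 + 5.410276·38.0625 = 2 + 205.9286 = 207.9286
⌈207.9286⌉ = 208

208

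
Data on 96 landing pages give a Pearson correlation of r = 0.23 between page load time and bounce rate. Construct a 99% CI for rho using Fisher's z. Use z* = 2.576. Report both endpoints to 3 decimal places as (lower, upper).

(-0.033, 0.463)

Fisher z: z_r = atanh(r) = ½·ln((1+0.23)/(1−0.23)) = 0.234189
SE(z) = 1/√(n−3) = 1/√93 = 0.103695
99% ⇒ z* = 2.576; margin = 2.576·0.103695 = 0.267118
CI on z-scale: (-0.032929, 0.501307)
Back-transform: tanh(-0.032929) = -0.032917, tanh(0.501307) = 0.463144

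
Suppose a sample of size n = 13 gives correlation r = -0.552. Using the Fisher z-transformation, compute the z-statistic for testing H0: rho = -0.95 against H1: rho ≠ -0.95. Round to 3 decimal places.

z_r = atanh(-0.552) = -0.621253,  z_0 = atanh(-0.95) = -1.831781
SE = 1/√(n−3) = 1/√10 = 0.316228
z = (z_r − z_0)/SE = (-0.621253 − (-1.831781)) / 0.316228 = 1.210528 / 0.316228 = 3.828

3.828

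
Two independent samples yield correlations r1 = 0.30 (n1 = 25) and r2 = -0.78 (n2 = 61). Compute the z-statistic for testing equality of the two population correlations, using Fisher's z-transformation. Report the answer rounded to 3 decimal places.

z1 = atanh(0.30) = 0.309520,  z2 = atanh(-0.78) = -1.045371
SE = √(1/(n1−3) + 1/(n2−3)) = √(1/22 + 1/58) = √(0.0454545 + 0.0172414) = √0.0626959 = 0.250391
z = (z1 − z2)/SE = (0.309520 − (-1.045371)) / 0.250391 = 1.354891 / 0.250391 = 5.411

5.411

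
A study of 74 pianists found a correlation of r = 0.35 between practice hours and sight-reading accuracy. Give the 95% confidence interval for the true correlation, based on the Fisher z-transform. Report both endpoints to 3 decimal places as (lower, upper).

(0.132, 0.536)

Fisher z: z_r = atanh(r) = ½·ln((1+0.35)/(1−0.35)) = 0.365444
SE(z) = 1/√(n−3) = 1/√71 = 0.118678
95% ⇒ z* = 1.960; margin = 1.960·0.118678 = 0.232609
CI on z-scale: (0.132835, 0.598053)
Back-transform: tanh(0.132835) = 0.132059, tanh(0.598053) = 0.535663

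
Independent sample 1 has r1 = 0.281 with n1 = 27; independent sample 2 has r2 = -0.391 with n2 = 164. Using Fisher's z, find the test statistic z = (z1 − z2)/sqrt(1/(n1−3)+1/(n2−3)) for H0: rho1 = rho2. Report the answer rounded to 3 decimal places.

Fisher z-transforms: z1 = atanh(0.281) = 0.288767, z2 = atanh(-0.391) = -0.412980; difference d = 0.701747
Var(d) = 1/24 + 1/161 = 0.0416667 + 0.0062112 = 0.0478779
z = d/√Var(d) = 0.701747 / √0.0478779 = 0.701747 / 0.218810 = 3.207

3.207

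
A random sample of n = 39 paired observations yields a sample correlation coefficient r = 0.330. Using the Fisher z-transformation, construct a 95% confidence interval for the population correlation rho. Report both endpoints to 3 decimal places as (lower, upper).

z_r = atanh(0.330) = 0.342828;  SE = 1/√(n−3) = 1/√36 = 0.166667
z-limits: 0.342828 ± 1.960·0.166667 = 0.342828 ± 0.326667 = [0.016161, 0.669495]
ρ-limits: (tanh 0.016161, tanh 0.669495) = (0.016, 0.585)

(0.016, 0.585)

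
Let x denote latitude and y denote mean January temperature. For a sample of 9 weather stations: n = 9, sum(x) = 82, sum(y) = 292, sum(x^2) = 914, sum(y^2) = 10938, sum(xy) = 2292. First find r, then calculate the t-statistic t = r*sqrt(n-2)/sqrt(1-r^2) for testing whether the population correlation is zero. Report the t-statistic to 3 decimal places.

Numerator: nΣxy − (Σx)(Σy) = 9·2292 − (82)(292) = -3316
Denominator: √[(nΣx²−(Σx)²)(nΣy²−(Σy)²)]
  nΣx²−(Σx)² = 9·914 − 6724 = 1502;  nΣy²−(Σy)² = 9·10938 − 85264 = 13178
  √(1502·13178) = √19793356 = 4448.9725
r = -3316 / 4448.9725 = -0.7453
t = r·√(n−2)/√(1−r²) = -0.7453·√7 / √(1−0.555472) = -1.971878 / 0.666729 = -2.958

-2.958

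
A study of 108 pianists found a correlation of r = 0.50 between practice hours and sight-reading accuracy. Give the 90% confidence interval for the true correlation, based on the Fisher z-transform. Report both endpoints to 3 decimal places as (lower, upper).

(0.370, 0.611)

Fisher z: z_r = atanh(r) = ½·ln((1+0.50)/(1−0.50)) = 0.549306
SE(z) = 1/√(n−3) = 1/√105 = 0.097590
90% ⇒ z* = 1.645; margin = 1.645·0.097590 = 0.160536
CI on z-scale: (0.388770, 0.709842)
Back-transform: tanh(0.388770) = 0.370299, tanh(0.709842) = 0.610578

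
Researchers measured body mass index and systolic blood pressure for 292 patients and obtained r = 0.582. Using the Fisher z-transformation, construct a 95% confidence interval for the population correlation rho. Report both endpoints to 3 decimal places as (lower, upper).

Fisher z: z_r = atanh(r) = ½·ln((1+0.582)/(1−0.582)) = 0.665482
SE(z) = 1/√(n−3) = 1/√289 = 0.058824
95% ⇒ z* = 1.960; margin = 1.960·0.058824 = 0.115295
CI on z-scale: (0.550187, 0.780777)
Back-transform: tanh(0.550187) = 0.500660, tanh(0.780777) = 0.653152

(0.501, 0.653)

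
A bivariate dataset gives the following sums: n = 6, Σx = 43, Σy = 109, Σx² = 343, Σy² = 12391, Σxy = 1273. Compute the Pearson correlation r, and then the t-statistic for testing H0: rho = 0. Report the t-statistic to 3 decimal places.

S_xy = nΣxy − ΣxΣy = 6·1273 − 43·109 = 7638 − 4687 = 2951
S_xx = nΣx² − (Σx)² = 6·343 − 43² = 2058 − 1849 = 209
S_yy = nΣy² − (Σy)² = 6·12391 − 109² = 74346 − 11881 = 62465
r = S_xy / √(S_xx·S_yy) = 2951 / √(209·62465) = 2951 / √13055185 = 2951 / 3613.1960 = 0.8167
t = r·√(n−2)/√(1−r²) = 0.8167·√4 / √(1−0.666999) = 1.633400 / 0.577062 = 2.831

2.831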